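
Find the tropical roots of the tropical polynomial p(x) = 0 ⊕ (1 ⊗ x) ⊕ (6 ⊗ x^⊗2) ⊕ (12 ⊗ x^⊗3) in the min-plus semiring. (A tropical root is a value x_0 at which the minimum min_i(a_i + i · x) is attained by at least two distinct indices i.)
Roots: {-6, -5, -1}

Each tropical root is a break point of the lower envelope of the lines y = a_i + i · x (there are 4 lines, with slopes 0, 1, ..., 3). Only the lines that attain the minimum somewhere contribute to roots; other lines are dominated. Here the surviving (envelope) indices are i = 3, i = 2, i = 1, i = 0.
Intersections between consecutive envelope lines give the roots: for adjacent envelope indices i < j the intersection is x = (a_i − a_j) / (j − i). Reading off the sorted break points: {-6, -5, -1}.
Verification: at each break x_0, at least two indices attain the minimum of min_i(a_i + i · x_0).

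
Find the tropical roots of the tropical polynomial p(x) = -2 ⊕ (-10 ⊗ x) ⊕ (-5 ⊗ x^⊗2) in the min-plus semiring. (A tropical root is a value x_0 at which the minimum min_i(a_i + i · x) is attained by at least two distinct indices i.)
Roots: {-5, 8}

Each tropical root is a break point of the lower envelope of the lines y = a_i + i · x (there are 3 lines, with slopes 0, 1, ..., 2). Only the lines that attain the minimum somewhere contribute to roots; other lines are dominated. Here the surviving (envelope) indices are i = 2, i = 1, i = 0.
Intersections between consecutive envelope lines give the roots: for adjacent envelope indices i < j the intersection is x = (a_i − a_j) / (j − i). Reading off the sorted break points: {-5, 8}.
Verification: at each break x_0, at least two indices attain the minimum of min_i(a_i + i · x_0).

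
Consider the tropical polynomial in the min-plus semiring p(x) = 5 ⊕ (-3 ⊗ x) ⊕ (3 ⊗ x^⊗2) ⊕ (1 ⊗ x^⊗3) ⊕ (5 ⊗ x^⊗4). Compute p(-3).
p(-3) = -8

A tropical monomial a ⊗ x^⊗i evaluates to a + i · x. Evaluating each term at x = -3:
  Term 0 contributes 5 + 0 · -3 = 5
  Term 1 contributes -3 + 1 · -3 = -6
  Term 2 contributes 3 + 2 · -3 = -3
  Term 3 contributes 1 + 3 · -3 = -8
  Term 4 contributes 5 + 4 · -3 = -7
p(-3) = ⊕ of these = min[5, -6, -3, -8, -7] = -8.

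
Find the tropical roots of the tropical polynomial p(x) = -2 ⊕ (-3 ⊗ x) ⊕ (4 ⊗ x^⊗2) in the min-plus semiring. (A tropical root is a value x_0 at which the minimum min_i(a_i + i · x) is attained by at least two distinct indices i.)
Roots: {-7, 1}

Each tropical root is a break point of the lower envelope of the lines y = a_i + i · x (there are 3 lines, with slopes 0, 1, ..., 2). Only the lines that attain the minimum somewhere contribute to roots; other lines are dominated. Here the surviving (envelope) indices are i = 2, i = 1, i = 0.
Intersections between consecutive envelope lines give the roots: for adjacent envelope indices i < j the intersection is x = (a_i − a_j) / (j − i). Reading off the sorted break points: {-7, 1}.
Verification: at each break x_0, at least two indices attain the minimum of min_i(a_i + i · x_0).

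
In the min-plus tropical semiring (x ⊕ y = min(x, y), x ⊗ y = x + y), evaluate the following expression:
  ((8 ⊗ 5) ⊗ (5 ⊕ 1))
((8 ⊗ 5) ⊗ (5 ⊕ 1)) = 14

Expand innermost to outermost. Recall ⊕ takes the minimum of its arguments and ⊗ takes their sum. Working out the expression ((8 ⊗ 5) ⊗ (5 ⊕ 1)) gives 14.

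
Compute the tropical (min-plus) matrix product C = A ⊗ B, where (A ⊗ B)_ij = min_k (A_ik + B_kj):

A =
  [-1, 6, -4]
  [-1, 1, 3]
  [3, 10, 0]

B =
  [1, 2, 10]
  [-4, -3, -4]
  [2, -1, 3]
A ⊗ B =
  [-2, -5, -1]
  [-3, -2, -3]
  [2, -1, 3]

Apply the min-plus product entry-by-entry:
  C[0][0] = min over k of (A[0][0] + B[0][0] = -1 + 1 = 0, A[0][1] + B[1][0] = 6 + -4 = 2, A[0][2] + B[2][0] = -4 + 2 = -2) = -2 (attained at k = 2)
  C[0][1] = min over k of (A[0][0] + B[0][1] = -1 + 2 = 1, A[0][1] + B[1][1] = 6 + -3 = 3, A[0][2] + B[2][1] = -4 + -1 = -5) = -5 (attained at k = 2)
  C[0][2] = min over k of (A[0][0] + B[0][2] = -1 + 10 = 9, A[0][1] + B[1][2] = 6 + -4 = 2, A[0][2] + B[2][2] = -4 + 3 = -1) = -1 (attained at k = 2)
  C[1][0] = min over k of (A[1][0] + B[0][0] = -1 + 1 = 0, A[1][1] + B[1][0] = 1 + -4 = -3, A[1][2] + B[2][0] = 3 + 2 = 5) = -3 (attained at k = 1)
  C[1][1] = min over k of (A[1][0] + B[0][1] = -1 + 2 = 1, A[1][1] + B[1][1] = 1 + -3 = -2, A[1][2] + B[2][1] = 3 + -1 = 2) = -2 (attained at k = 1)
  C[1][2] = min over k of (A[1][0] + B[0][2] = -1 + 10 = 9, A[1][1] + B[1][2] = 1 + -4 = -3, A[1][2] + B[2][2] = 3 + 3 = 6) = -3 (attained at k = 1)
  C[2][0] = min over k of (A[2][0] + B[0][0] = 3 + 1 = 4, A[2][1] + B[1][0] = 10 + -4 = 6, A[2][2] + B[2][0] = 0 + 2 = 2) = 2 (attained at k = 2)
  C[2][1] = min over k of (A[2][0] + B[0][1] = 3 + 2 = 5, A[2][1] + B[1][1] = 10 + -3 = 7, A[2][2] + B[2][1] = 0 + -1 = -1) = -1 (attained at k = 2)
  C[2][2] = min over k of (A[2][0] + B[0][2] = 3 + 10 = 13, A[2][1] + B[1][2] = 10 + -4 = 6, A[2][2] + B[2][2] = 0 + 3 = 3) = 3 (attained at k = 2)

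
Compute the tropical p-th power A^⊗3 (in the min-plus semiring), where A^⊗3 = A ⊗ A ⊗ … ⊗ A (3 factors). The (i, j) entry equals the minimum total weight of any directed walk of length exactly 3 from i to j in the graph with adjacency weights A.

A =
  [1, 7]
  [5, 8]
A^⊗3 =
  [3, 9]
  [7, 13]

Each entry (A^⊗3)_ij equals the minimum over all length-3 walks i = v_0 → v_1 → … → v_3 = j of Σ_t A[v_t][v_{t+1}]. For example, for (i, j) = (0, 1) we minimise over 4 possible intermediate vertex sequences; the minimum is 9, attained along the walk 0 → 0 → 0 → 1.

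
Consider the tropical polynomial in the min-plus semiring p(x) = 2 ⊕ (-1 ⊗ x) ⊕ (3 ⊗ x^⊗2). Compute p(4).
p(4) = 2

A tropical monomial a ⊗ x^⊗i evaluates to a + i · x. Evaluating each term at x = 4:
  Term 0 contributes 2 + 0 · 4 = 2
  Term 1 contributes -1 + 1 · 4 = 3
  Term 2 contributes 3 + 2 · 4 = 11
p(4) = ⊕ of these = min[2, 3, 11] = 2.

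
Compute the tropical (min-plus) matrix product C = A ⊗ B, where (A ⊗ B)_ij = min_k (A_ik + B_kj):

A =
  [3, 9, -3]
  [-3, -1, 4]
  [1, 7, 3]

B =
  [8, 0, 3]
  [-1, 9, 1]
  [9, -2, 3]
A ⊗ B =
  [6, -5, 0]
  [-2, -3, 0]
  [6, 1, 4]

Apply the min-plus product entry-by-entry:
  C[0][0] = min over k of (A[0][0] + B[0][0] = 3 + 8 = 11, A[0][1] + B[1][0] = 9 + -1 = 8, A[0][2] + B[2][0] = -3 + 9 = 6) = 6 (attained at k = 2)
  C[0][1] = min over k of (A[0][0] + B[0][1] = 3 + 0 = 3, A[0][1] + B[1][1] = 9 + 9 = 18, A[0][2] + B[2][1] = -3 + -2 = -5) = -5 (attained at k = 2)
  C[0][2] = min over k of (A[0][0] + B[0][2] = 3 + 3 = 6, A[0][1] + B[1][2] = 9 + 1 = 10, A[0][2] + B[2][2] = -3 + 3 = 0) = 0 (attained at k = 2)
  C[1][0] = min over k of (A[1][0] + B[0][0] = -3 + 8 = 5, A[1][1] + B[1][0] = -1 + -1 = -2, A[1][2] + B[2][0] = 4 + 9 = 13) = -2 (attained at k = 1)
  C[1][1] = min over k of (A[1][0] + B[0][1] = -3 + 0 = -3, A[1][1] + B[1][1] = -1 + 9 = 8, A[1][2] + B[2][1] = 4 + -2 = 2) = -3 (attained at k = 0)
  C[1][2] = min over k of (A[1][0] + B[0][2] = -3 + 3 = 0, A[1][1] + B[1][2] = -1 + 1 = 0, A[1][2] + B[2][2] = 4 + 3 = 7) = 0 (attained at k = 0)
  C[2][0] = min over k of (A[2][0] + B[0][0] = 1 + 8 = 9, A[2][1] + B[1][0] = 7 + -1 = 6, A[2][2] + B[2][0] = 3 + 9 = 12) = 6 (attained at k = 1)
  C[2][1] = min over k of (A[2][0] + B[0][1] = 1 + 0 = 1, A[2][1] + B[1][1] = 7 + 9 = 16, A[2][2] + B[2][1] = 3 + -2 = 1) = 1 (attained at k = 0)
  C[2][2] = min over k of (A[2][0] + B[0][2] = 1 + 3 = 4, A[2][1] + B[1][2] = 7 + 1 = 8, A[2][2] + B[2][2] = 3 + 3 = 6) = 4 (attained at k = 0)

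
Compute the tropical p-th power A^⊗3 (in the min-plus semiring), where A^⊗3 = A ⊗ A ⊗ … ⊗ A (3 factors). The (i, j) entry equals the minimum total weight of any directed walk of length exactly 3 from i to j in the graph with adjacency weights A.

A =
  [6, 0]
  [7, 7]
A^⊗3 =
  [13, 7]
  [14, 13]

Each entry (A^⊗3)_ij equals the minimum over all length-3 walks i = v_0 → v_1 → … → v_3 = j of Σ_t A[v_t][v_{t+1}]. For example, for (i, j) = (0, 1) we minimise over 4 possible intermediate vertex sequences; the minimum is 7, attained along the walk 0 → 1 → 0 → 1.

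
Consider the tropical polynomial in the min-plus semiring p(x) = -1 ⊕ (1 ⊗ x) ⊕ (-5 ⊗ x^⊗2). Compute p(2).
p(2) = -1

A tropical monomial a ⊗ x^⊗i evaluates to a + i · x. Evaluating each term at x = 2:
  Term 0 contributes -1 + 0 · 2 = -1
  Term 1 contributes 1 + 1 · 2 = 3
  Term 2 contributes -5 + 2 · 2 = -1
p(2) = ⊕ of these = min[-1, 3, -1] = -1.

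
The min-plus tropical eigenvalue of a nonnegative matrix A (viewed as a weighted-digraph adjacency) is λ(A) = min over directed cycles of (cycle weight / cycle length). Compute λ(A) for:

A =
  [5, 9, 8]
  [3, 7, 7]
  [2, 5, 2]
λ(A) = 2

Enumerate directed cycles and compute their means (weight / length). Sample:
  cycle 0 → 0: weight = 5, length = 1, mean = 5/1 ≈ 5.000
  cycle 1 → 1: weight = 7, length = 1, mean = 7/1 ≈ 7.000
  cycle 2 → 2: weight = 2, length = 1, mean = 2/1 ≈ 2.000
  cycle 0 → 1 → 0: weight = 12, length = 2, mean = 12/2 ≈ 6.000
  cycle 0 → 2 → 0: weight = 10, length = 2, mean = 10/2 ≈ 5.000
  cycle 1 → 0 → 1: weight = 12, length = 2, mean = 12/2 ≈ 6.000
Minimum mean = 2.000, attained e.g. along the cycle 2 → 2 with weight 2 and length 1. So λ(A) = 2/1 = 2.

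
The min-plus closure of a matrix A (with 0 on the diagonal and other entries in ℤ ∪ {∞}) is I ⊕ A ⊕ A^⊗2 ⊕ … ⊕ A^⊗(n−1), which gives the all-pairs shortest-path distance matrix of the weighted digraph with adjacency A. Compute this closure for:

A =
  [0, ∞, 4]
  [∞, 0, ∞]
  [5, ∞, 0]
Closure =
  [0, ∞, 4]
  [∞, 0, ∞]
  [5, ∞, 0]

This is the Floyd-Warshall all-pairs shortest-path computation. For each intermediate vertex k = 0, 1, …, 2, update dist[i][j] ← min(dist[i][j], dist[i][k] + dist[k][j]). The final matrix gives, for each (i, j), the minimum total weight of any directed path from i to j (possibly empty when i = j).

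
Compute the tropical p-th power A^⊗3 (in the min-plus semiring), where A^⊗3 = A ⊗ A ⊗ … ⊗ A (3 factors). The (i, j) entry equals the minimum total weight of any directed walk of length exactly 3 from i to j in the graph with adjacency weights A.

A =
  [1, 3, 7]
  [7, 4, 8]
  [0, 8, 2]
A^⊗3 =
  [3, 5, 9]
  [9, 11, 12]
  [2, 4, 6]

Each entry (A^⊗3)_ij equals the minimum over all length-3 walks i = v_0 → v_1 → … → v_3 = j of Σ_t A[v_t][v_{t+1}]. For example, for (i, j) = (0, 2) we minimise over 9 possible intermediate vertex sequences; the minimum is 9, attained along the walk 0 → 0 → 0 → 2.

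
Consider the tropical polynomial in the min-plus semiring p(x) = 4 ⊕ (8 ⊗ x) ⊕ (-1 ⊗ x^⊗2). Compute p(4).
p(4) = 4

A tropical monomial a ⊗ x^⊗i evaluates to a + i · x. Evaluating each term at x = 4:
  Term 0 contributes 4 + 0 · 4 = 4
  Term 1 contributes 8 + 1 · 4 = 12
  Term 2 contributes -1 + 2 · 4 = 7
p(4) = ⊕ of these = min[4, 12, 7] = 4.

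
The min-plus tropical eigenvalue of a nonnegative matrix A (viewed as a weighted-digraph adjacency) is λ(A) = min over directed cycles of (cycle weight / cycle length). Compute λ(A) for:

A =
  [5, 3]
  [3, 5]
λ(A) = 3

Enumerate directed cycles and compute their means (weight / length). Sample:
  cycle 0 → 0: weight = 5, length = 1, mean = 5/1 ≈ 5.000
  cycle 1 → 1: weight = 5, length = 1, mean = 5/1 ≈ 5.000
  cycle 0 → 1 → 0: weight = 6, length = 2, mean = 6/2 ≈ 3.000
  cycle 1 → 0 → 1: weight = 6, length = 2, mean = 6/2 ≈ 3.000
Minimum mean = 3.000, attained e.g. along the cycle 0 → 1 → 0 with weight 6 and length 2. So λ(A) = 6/2 = 3.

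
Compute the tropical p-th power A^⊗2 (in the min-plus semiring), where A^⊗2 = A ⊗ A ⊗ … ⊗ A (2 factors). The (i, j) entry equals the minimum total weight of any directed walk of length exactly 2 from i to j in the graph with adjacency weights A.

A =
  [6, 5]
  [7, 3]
A^⊗2 =
  [12, 8]
  [10, 6]

Each entry (A^⊗2)_ij equals the minimum over all length-2 walks i = v_0 → v_1 → … → v_2 = j of Σ_t A[v_t][v_{t+1}]. For example, for (i, j) = (0, 1) we minimise over 2 possible intermediate vertex sequences; the minimum is 8, attained along the walk 0 → 1 → 1.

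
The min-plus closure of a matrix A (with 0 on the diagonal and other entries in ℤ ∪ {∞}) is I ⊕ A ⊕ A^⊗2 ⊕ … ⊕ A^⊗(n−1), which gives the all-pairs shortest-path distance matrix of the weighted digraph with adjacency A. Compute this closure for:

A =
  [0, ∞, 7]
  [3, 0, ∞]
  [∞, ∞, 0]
Closure =
  [0, ∞, 7]
  [3, 0, 10]
  [∞, ∞, 0]

This is the Floyd-Warshall all-pairs shortest-path computation. For each intermediate vertex k = 0, 1, …, 2, update dist[i][j] ← min(dist[i][j], dist[i][k] + dist[k][j]). The final matrix gives, for each (i, j), the minimum total weight of any directed path from i to j (possibly empty when i = j).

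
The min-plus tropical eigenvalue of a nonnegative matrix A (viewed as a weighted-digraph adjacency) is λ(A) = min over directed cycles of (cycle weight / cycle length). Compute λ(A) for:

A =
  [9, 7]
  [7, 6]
λ(A) = 6

Enumerate directed cycles and compute their means (weight / length). Sample:
  cycle 0 → 0: weight = 9, length = 1, mean = 9/1 ≈ 9.000
  cycle 1 → 1: weight = 6, length = 1, mean = 6/1 ≈ 6.000
  cycle 0 → 1 → 0: weight = 14, length = 2, mean = 14/2 ≈ 7.000
  cycle 1 → 0 → 1: weight = 14, length = 2, mean = 14/2 ≈ 7.000
Minimum mean = 6.000, attained e.g. along the cycle 1 → 1 with weight 6 and length 1. So λ(A) = 6/1 = 6.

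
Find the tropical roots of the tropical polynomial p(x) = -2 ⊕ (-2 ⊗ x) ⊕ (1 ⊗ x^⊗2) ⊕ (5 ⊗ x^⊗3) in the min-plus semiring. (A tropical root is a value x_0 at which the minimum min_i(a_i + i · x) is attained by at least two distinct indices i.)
Roots: {-4, -3, 0}

Each tropical root is a break point of the lower envelope of the lines y = a_i + i · x (there are 4 lines, with slopes 0, 1, ..., 3). Only the lines that attain the minimum somewhere contribute to roots; other lines are dominated. Here the surviving (envelope) indices are i = 3, i = 2, i = 1, i = 0.
Intersections between consecutive envelope lines give the roots: for adjacent envelope indices i < j the intersection is x = (a_i − a_j) / (j − i). Reading off the sorted break points: {-4, -3, 0}.
Verification: at each break x_0, at least two indices attain the minimum of min_i(a_i + i · x_0).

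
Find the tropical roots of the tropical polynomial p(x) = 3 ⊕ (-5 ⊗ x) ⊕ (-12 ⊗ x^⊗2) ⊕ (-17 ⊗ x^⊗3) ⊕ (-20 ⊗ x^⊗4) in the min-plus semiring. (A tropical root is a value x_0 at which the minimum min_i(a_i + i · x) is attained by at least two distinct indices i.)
Roots: {3, 5, 7, 8}

Each tropical root is a break point of the lower envelope of the lines y = a_i + i · x (there are 5 lines, with slopes 0, 1, ..., 4). Only the lines that attain the minimum somewhere contribute to roots; other lines are dominated. Here the surviving (envelope) indices are i = 4, i = 3, i = 2, i = 1, i = 0.
Intersections between consecutive envelope lines give the roots: for adjacent envelope indices i < j the intersection is x = (a_i − a_j) / (j − i). Reading off the sorted break points: {3, 5, 7, 8}.
Verification: at each break x_0, at least two indices attain the minimum of min_i(a_i + i · x_0).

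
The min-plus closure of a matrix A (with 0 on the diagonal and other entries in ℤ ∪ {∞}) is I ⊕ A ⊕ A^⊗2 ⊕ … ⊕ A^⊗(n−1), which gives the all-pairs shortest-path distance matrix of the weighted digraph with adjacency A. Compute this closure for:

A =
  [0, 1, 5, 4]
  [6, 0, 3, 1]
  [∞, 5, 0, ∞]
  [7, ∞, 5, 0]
Closure =
  [0, 1, 4, 2]
  [6, 0, 3, 1]
  [11, 5, 0, 6]
  [7, 8, 5, 0]

This is the Floyd-Warshall all-pairs shortest-path computation. For each intermediate vertex k = 0, 1, …, 3, update dist[i][j] ← min(dist[i][j], dist[i][k] + dist[k][j]). The final matrix gives, for each (i, j), the minimum total weight of any directed path from i to j (possibly empty when i = j).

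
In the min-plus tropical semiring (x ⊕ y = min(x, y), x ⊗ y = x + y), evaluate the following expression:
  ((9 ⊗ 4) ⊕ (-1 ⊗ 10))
((9 ⊗ 4) ⊕ (-1 ⊗ 10)) = 9

Expand innermost to outermost. Recall ⊕ takes the minimum of its arguments and ⊗ takes their sum. Working out the expression ((9 ⊗ 4) ⊕ (-1 ⊗ 10)) gives 9.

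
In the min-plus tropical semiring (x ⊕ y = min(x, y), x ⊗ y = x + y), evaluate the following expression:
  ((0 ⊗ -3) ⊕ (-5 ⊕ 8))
((0 ⊗ -3) ⊕ (-5 ⊕ 8)) = -5

Expand innermost to outermost. Recall ⊕ takes the minimum of its arguments and ⊗ takes their sum. Working out the expression ((0 ⊗ -3) ⊕ (-5 ⊕ 8)) gives -5.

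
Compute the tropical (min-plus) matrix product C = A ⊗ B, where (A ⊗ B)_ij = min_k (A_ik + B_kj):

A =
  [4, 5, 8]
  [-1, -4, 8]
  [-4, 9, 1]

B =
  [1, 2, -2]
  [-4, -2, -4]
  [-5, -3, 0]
A ⊗ B =
  [1, 3, 1]
  [-8, -6, -8]
  [-4, -2, -6]

Apply the min-plus product entry-by-entry:
  C[0][0] = min over k of (A[0][0] + B[0][0] = 4 + 1 = 5, A[0][1] + B[1][0] = 5 + -4 = 1, A[0][2] + B[2][0] = 8 + -5 = 3) = 1 (attained at k = 1)
  C[0][1] = min over k of (A[0][0] + B[0][1] = 4 + 2 = 6, A[0][1] + B[1][1] = 5 + -2 = 3, A[0][2] + B[2][1] = 8 + -3 = 5) = 3 (attained at k = 1)
  C[0][2] = min over k of (A[0][0] + B[0][2] = 4 + -2 = 2, A[0][1] + B[1][2] = 5 + -4 = 1, A[0][2] + B[2][2] = 8 + 0 = 8) = 1 (attained at k = 1)
  C[1][0] = min over k of (A[1][0] + B[0][0] = -1 + 1 = 0, A[1][1] + B[1][0] = -4 + -4 = -8, A[1][2] + B[2][0] = 8 + -5 = 3) = -8 (attained at k = 1)
  C[1][1] = min over k of (A[1][0] + B[0][1] = -1 + 2 = 1, A[1][1] + B[1][1] = -4 + -2 = -6, A[1][2] + B[2][1] = 8 + -3 = 5) = -6 (attained at k = 1)
  C[1][2] = min over k of (A[1][0] + B[0][2] = -1 + -2 = -3, A[1][1] + B[1][2] = -4 + -4 = -8, A[1][2] + B[2][2] = 8 + 0 = 8) = -8 (attained at k = 1)
  C[2][0] = min over k of (A[2][0] + B[0][0] = -4 + 1 = -3, A[2][1] + B[1][0] = 9 + -4 = 5, A[2][2] + B[2][0] = 1 + -5 = -4) = -4 (attained at k = 2)
  C[2][1] = min over k of (A[2][0] + B[0][1] = -4 + 2 = -2, A[2][1] + B[1][1] = 9 + -2 = 7, A[2][2] + B[2][1] = 1 + -3 = -2) = -2 (attained at k = 0)
  C[2][2] = min over k of (A[2][0] + B[0][2] = -4 + -2 = -6, A[2][1] + B[1][2] = 9 + -4 = 5, A[2][2] + B[2][2] = 1 + 0 = 1) = -6 (attained at k = 0)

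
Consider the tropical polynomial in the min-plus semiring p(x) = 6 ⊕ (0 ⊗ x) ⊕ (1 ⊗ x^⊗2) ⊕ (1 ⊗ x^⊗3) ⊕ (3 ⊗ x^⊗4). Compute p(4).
p(4) = 4

A tropical monomial a ⊗ x^⊗i evaluates to a + i · x. Evaluating each term at x = 4:
  Term 0 contributes 6 + 0 · 4 = 6
  Term 1 contributes 0 + 1 · 4 = 4
  Term 2 contributes 1 + 2 · 4 = 9
  Term 3 contributes 1 + 3 · 4 = 13
  Term 4 contributes 3 + 4 · 4 = 19
p(4) = ⊕ of these = min[6, 4, 9, 13, 19] = 4.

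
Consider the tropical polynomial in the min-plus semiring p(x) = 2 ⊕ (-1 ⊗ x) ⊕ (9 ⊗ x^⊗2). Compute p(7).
p(7) = 2

A tropical monomial a ⊗ x^⊗i evaluates to a + i · x. Evaluating each term at x = 7:
  Term 0 contributes 2 + 0 · 7 = 2
  Term 1 contributes -1 + 1 · 7 = 6
  Term 2 contributes 9 + 2 · 7 = 23
p(7) = ⊕ of these = min[2, 6, 23] = 2.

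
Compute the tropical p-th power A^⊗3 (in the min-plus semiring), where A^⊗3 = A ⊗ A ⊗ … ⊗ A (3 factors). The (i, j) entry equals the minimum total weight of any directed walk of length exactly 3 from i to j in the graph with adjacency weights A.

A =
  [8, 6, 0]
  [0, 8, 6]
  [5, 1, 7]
A^⊗3 =
  [1, 8, 5]
  [5, 1, 7]
  [8, 6, 1]

Each entry (A^⊗3)_ij equals the minimum over all length-3 walks i = v_0 → v_1 → … → v_3 = j of Σ_t A[v_t][v_{t+1}]. For example, for (i, j) = (0, 2) we minimise over 9 possible intermediate vertex sequences; the minimum is 5, attained along the walk 0 → 2 → 0 → 2.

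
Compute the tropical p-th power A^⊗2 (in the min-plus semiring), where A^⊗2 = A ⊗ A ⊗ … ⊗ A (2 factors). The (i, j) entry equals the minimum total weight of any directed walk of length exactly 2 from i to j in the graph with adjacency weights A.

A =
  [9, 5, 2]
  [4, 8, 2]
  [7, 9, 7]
A^⊗2 =
  [9, 11, 7]
  [9, 9, 6]
  [13, 12, 9]

Each entry (A^⊗2)_ij equals the minimum over all length-2 walks i = v_0 → v_1 → … → v_2 = j of Σ_t A[v_t][v_{t+1}]. For example, for (i, j) = (0, 2) we minimise over 3 possible intermediate vertex sequences; the minimum is 7, attained along the walk 0 → 1 → 2.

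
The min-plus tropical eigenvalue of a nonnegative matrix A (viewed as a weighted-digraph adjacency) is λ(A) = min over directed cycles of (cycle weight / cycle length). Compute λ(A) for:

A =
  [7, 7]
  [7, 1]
λ(A) = 1

Enumerate directed cycles and compute their means (weight / length). Sample:
  cycle 0 → 0: weight = 7, length = 1, mean = 7/1 ≈ 7.000
  cycle 1 → 1: weight = 1, length = 1, mean = 1/1 ≈ 1.000
  cycle 0 → 1 → 0: weight = 14, length = 2, mean = 14/2 ≈ 7.000
  cycle 1 → 0 → 1: weight = 14, length = 2, mean = 14/2 ≈ 7.000
Minimum mean = 1.000, attained e.g. along the cycle 1 → 1 with weight 1 and length 1. So λ(A) = 1/1 = 1.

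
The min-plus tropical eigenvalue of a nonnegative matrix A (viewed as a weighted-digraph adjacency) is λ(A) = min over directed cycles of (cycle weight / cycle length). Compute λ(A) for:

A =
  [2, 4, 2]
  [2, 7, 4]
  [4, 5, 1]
λ(A) = 1

Enumerate directed cycles and compute their means (weight / length). Sample:
  cycle 0 → 0: weight = 2, length = 1, mean = 2/1 ≈ 2.000
  cycle 1 → 1: weight = 7, length = 1, mean = 7/1 ≈ 7.000
  cycle 2 → 2: weight = 1, length = 1, mean = 1/1 ≈ 1.000
  cycle 0 → 1 → 0: weight = 6, length = 2, mean = 6/2 ≈ 3.000
  cycle 0 → 2 → 0: weight = 6, length = 2, mean = 6/2 ≈ 3.000
  cycle 1 → 0 → 1: weight = 6, length = 2, mean = 6/2 ≈ 3.000
Minimum mean = 1.000, attained e.g. along the cycle 2 → 2 with weight 1 and length 1. So λ(A) = 1/1 = 1.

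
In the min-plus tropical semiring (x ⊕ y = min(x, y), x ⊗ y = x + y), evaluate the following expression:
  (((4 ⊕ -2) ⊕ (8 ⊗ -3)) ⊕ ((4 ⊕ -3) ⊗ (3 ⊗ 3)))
(((4 ⊕ -2) ⊕ (8 ⊗ -3)) ⊕ ((4 ⊕ -3) ⊗ (3 ⊗ 3))) = -2

Expand innermost to outermost. Recall ⊕ takes the minimum of its arguments and ⊗ takes their sum. Working out the expression (((4 ⊕ -2) ⊕ (8 ⊗ -3)) ⊕ ((4 ⊕ -3) ⊗ (3 ⊗ 3))) gives -2.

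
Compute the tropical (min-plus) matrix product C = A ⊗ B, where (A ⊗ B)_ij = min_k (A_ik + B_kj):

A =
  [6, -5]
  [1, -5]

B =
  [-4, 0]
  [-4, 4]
A ⊗ B =
  [-9, -1]
  [-9, -1]

Apply the min-plus product entry-by-entry:
  C[0][0] = min over k of (A[0][0] + B[0][0] = 6 + -4 = 2, A[0][1] + B[1][0] = -5 + -4 = -9) = -9 (attained at k = 1)
  C[0][1] = min over k of (A[0][0] + B[0][1] = 6 + 0 = 6, A[0][1] + B[1][1] = -5 + 4 = -1) = -1 (attained at k = 1)
  C[1][0] = min over k of (A[1][0] + B[0][0] = 1 + -4 = -3, A[1][1] + B[1][0] = -5 + -4 = -9) = -9 (attained at k = 1)
  C[1][1] = min over k of (A[1][0] + B[0][1] = 1 + 0 = 1, A[1][1] + B[1][1] = -5 + 4 = -1) = -1 (attained at k = 1)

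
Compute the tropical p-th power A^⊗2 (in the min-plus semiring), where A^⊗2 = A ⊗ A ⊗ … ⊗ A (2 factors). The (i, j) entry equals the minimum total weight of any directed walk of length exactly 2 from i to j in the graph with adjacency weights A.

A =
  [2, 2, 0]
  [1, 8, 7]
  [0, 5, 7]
A^⊗2 =
  [0, 4, 2]
  [3, 3, 1]
  [2, 2, 0]

Each entry (A^⊗2)_ij equals the minimum over all length-2 walks i = v_0 → v_1 → … → v_2 = j of Σ_t A[v_t][v_{t+1}]. For example, for (i, j) = (0, 2) we minimise over 3 possible intermediate vertex sequences; the minimum is 2, attained along the walk 0 → 0 → 2.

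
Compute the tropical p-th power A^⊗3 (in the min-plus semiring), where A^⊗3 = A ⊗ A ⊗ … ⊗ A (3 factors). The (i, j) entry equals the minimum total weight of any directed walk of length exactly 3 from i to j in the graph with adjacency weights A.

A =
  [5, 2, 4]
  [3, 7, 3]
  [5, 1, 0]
A^⊗3 =
  [8, 5, 4]
  [7, 4, 3]
  [4, 1, 0]

Each entry (A^⊗3)_ij equals the minimum over all length-3 walks i = v_0 → v_1 → … → v_3 = j of Σ_t A[v_t][v_{t+1}]. For example, for (i, j) = (0, 2) we minimise over 9 possible intermediate vertex sequences; the minimum is 4, attained along the walk 0 → 2 → 2 → 2.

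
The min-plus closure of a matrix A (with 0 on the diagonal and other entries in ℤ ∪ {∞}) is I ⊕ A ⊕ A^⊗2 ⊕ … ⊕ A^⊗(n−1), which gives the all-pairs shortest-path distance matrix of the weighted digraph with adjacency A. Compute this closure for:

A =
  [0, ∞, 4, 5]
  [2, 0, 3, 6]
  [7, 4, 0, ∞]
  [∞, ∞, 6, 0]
Closure =
  [0, 8, 4, 5]
  [2, 0, 3, 6]
  [6, 4, 0, 10]
  [12, 10, 6, 0]

This is the Floyd-Warshall all-pairs shortest-path computation. For each intermediate vertex k = 0, 1, …, 3, update dist[i][j] ← min(dist[i][j], dist[i][k] + dist[k][j]). The final matrix gives, for each (i, j), the minimum total weight of any directed path from i to j (possibly empty when i = j).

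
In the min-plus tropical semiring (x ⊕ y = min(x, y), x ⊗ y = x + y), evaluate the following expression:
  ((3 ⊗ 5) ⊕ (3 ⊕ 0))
((3 ⊗ 5) ⊕ (3 ⊕ 0)) = 0

Expand innermost to outermost. Recall ⊕ takes the minimum of its arguments and ⊗ takes their sum. Working out the expression ((3 ⊗ 5) ⊕ (3 ⊕ 0)) gives 0.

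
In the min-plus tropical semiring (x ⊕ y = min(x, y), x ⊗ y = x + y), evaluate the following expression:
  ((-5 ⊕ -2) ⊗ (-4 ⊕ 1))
((-5 ⊕ -2) ⊗ (-4 ⊕ 1)) = -9

Expand innermost to outermost. Recall ⊕ takes the minimum of its arguments and ⊗ takes their sum. Working out the expression ((-5 ⊕ -2) ⊗ (-4 ⊕ 1)) gives -9.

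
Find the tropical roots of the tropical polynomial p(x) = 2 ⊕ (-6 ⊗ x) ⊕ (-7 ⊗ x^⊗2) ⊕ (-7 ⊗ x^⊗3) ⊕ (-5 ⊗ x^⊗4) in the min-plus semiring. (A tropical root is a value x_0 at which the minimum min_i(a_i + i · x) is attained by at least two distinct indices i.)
Roots: {-2, 0, 1, 8}

Each tropical root is a break point of the lower envelope of the lines y = a_i + i · x (there are 5 lines, with slopes 0, 1, ..., 4). Only the lines that attain the minimum somewhere contribute to roots; other lines are dominated. Here the surviving (envelope) indices are i = 4, i = 3, i = 2, i = 1, i = 0.
Intersections between consecutive envelope lines give the roots: for adjacent envelope indices i < j the intersection is x = (a_i − a_j) / (j − i). Reading off the sorted break points: {-2, 0, 1, 8}.
Verification: at each break x_0, at least two indices attain the minimum of min_i(a_i + i · x_0).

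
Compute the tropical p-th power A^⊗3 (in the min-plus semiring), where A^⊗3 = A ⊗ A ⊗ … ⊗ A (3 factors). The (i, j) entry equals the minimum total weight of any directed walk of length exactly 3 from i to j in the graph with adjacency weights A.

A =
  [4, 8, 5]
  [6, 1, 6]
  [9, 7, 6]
A^⊗3 =
  [12, 10, 13]
  [8, 3, 8]
  [14, 9, 14]

Each entry (A^⊗3)_ij equals the minimum over all length-3 walks i = v_0 → v_1 → … → v_3 = j of Σ_t A[v_t][v_{t+1}]. For example, for (i, j) = (0, 2) we minimise over 9 possible intermediate vertex sequences; the minimum is 13, attained along the walk 0 → 0 → 0 → 2.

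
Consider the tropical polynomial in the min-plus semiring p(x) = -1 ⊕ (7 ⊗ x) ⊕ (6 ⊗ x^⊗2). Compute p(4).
p(4) = -1

A tropical monomial a ⊗ x^⊗i evaluates to a + i · x. Evaluating each term at x = 4:
  Term 0 contributes -1 + 0 · 4 = -1
  Term 1 contributes 7 + 1 · 4 = 11
  Term 2 contributes 6 + 2 · 4 = 14
p(4) = ⊕ of these = min[-1, 11, 14] = -1.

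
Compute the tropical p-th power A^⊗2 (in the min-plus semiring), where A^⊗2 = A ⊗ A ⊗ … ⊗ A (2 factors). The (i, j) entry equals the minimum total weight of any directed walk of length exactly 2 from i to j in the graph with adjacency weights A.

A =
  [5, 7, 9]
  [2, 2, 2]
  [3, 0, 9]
A^⊗2 =
  [9, 9, 9]
  [4, 2, 4]
  [2, 2, 2]

Each entry (A^⊗2)_ij equals the minimum over all length-2 walks i = v_0 → v_1 → … → v_2 = j of Σ_t A[v_t][v_{t+1}]. For example, for (i, j) = (0, 2) we minimise over 3 possible intermediate vertex sequences; the minimum is 9, attained along the walk 0 → 1 → 2.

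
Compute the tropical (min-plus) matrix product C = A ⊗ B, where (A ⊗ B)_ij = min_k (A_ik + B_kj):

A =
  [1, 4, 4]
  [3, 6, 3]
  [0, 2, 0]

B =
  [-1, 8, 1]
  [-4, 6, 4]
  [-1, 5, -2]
A ⊗ B =
  [0, 9, 2]
  [2, 8, 1]
  [-2, 5, -2]

Apply the min-plus product entry-by-entry:
  C[0][0] = min over k of (A[0][0] + B[0][0] = 1 + -1 = 0, A[0][1] + B[1][0] = 4 + -4 = 0, A[0][2] + B[2][0] = 4 + -1 = 3) = 0 (attained at k = 0)
  C[0][1] = min over k of (A[0][0] + B[0][1] = 1 + 8 = 9, A[0][1] + B[1][1] = 4 + 6 = 10, A[0][2] + B[2][1] = 4 + 5 = 9) = 9 (attained at k = 0)
  C[0][2] = min over k of (A[0][0] + B[0][2] = 1 + 1 = 2, A[0][1] + B[1][2] = 4 + 4 = 8, A[0][2] + B[2][2] = 4 + -2 = 2) = 2 (attained at k = 0)
  C[1][0] = min over k of (A[1][0] + B[0][0] = 3 + -1 = 2, A[1][1] + B[1][0] = 6 + -4 = 2, A[1][2] + B[2][0] = 3 + -1 = 2) = 2 (attained at k = 0)
  C[1][1] = min over k of (A[1][0] + B[0][1] = 3 + 8 = 11, A[1][1] + B[1][1] = 6 + 6 = 12, A[1][2] + B[2][1] = 3 + 5 = 8) = 8 (attained at k = 2)
  C[1][2] = min over k of (A[1][0] + B[0][2] = 3 + 1 = 4, A[1][1] + B[1][2] = 6 + 4 = 10, A[1][2] + B[2][2] = 3 + -2 = 1) = 1 (attained at k = 2)
  C[2][0] = min over k of (A[2][0] + B[0][0] = 0 + -1 = -1, A[2][1] + B[1][0] = 2 + -4 = -2, A[2][2] + B[2][0] = 0 + -1 = -1) = -2 (attained at k = 1)
  C[2][1] = min over k of (A[2][0] + B[0][1] = 0 + 8 = 8, A[2][1] + B[1][1] = 2 + 6 = 8, A[2][2] + B[2][1] = 0 + 5 = 5) = 5 (attained at k = 2)
  C[2][2] = min over k of (A[2][0] + B[0][2] = 0 + 1 = 1, A[2][1] + B[1][2] = 2 + 4 = 6, A[2][2] + B[2][2] = 0 + -2 = -2) = -2 (attained at k = 2)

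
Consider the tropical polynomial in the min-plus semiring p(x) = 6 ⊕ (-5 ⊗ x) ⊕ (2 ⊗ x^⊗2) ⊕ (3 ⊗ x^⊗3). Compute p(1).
p(1) = -4

A tropical monomial a ⊗ x^⊗i evaluates to a + i · x. Evaluating each term at x = 1:
  Term 0 contributes 6 + 0 · 1 = 6
  Term 1 contributes -5 + 1 · 1 = -4
  Term 2 contributes 2 + 2 · 1 = 4
  Term 3 contributes 3 + 3 · 1 = 6
p(1) = ⊕ of these = min[6, -4, 4, 6] = -4.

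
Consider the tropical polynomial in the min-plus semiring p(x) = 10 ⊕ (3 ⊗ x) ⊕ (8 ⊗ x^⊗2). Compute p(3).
p(3) = 6

A tropical monomial a ⊗ x^⊗i evaluates to a + i · x. Evaluating each term at x = 3:
  Term 0 contributes 10 + 0 · 3 = 10
  Term 1 contributes 3 + 1 · 3 = 6
  Term 2 contributes 8 + 2 · 3 = 14
p(3) = ⊕ of these = min[10, 6, 14] = 6.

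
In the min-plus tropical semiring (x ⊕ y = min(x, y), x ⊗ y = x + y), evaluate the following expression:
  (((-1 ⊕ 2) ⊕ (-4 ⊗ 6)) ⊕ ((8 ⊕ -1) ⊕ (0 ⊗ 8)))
(((-1 ⊕ 2) ⊕ (-4 ⊗ 6)) ⊕ ((8 ⊕ -1) ⊕ (0 ⊗ 8))) = -1

Expand innermost to outermost. Recall ⊕ takes the minimum of its arguments and ⊗ takes their sum. Working out the expression (((-1 ⊕ 2) ⊕ (-4 ⊗ 6)) ⊕ ((8 ⊕ -1) ⊕ (0 ⊗ 8))) gives -1.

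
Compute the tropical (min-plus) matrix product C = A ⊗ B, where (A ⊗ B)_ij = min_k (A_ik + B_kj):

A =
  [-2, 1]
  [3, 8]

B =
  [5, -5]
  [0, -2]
A ⊗ B =
  [1, -7]
  [8, -2]

Apply the min-plus product entry-by-entry:
  C[0][0] = min over k of (A[0][0] + B[0][0] = -2 + 5 = 3, A[0][1] + B[1][0] = 1 + 0 = 1) = 1 (attained at k = 1)
  C[0][1] = min over k of (A[0][0] + B[0][1] = -2 + -5 = -7, A[0][1] + B[1][1] = 1 + -2 = -1) = -7 (attained at k = 0)
  C[1][0] = min over k of (A[1][0] + B[0][0] = 3 + 5 = 8, A[1][1] + B[1][0] = 8 + 0 = 8) = 8 (attained at k = 0)
  C[1][1] = min over k of (A[1][0] + B[0][1] = 3 + -5 = -2, A[1][1] + B[1][1] = 8 + -2 = 6) = -2 (attained at k = 0)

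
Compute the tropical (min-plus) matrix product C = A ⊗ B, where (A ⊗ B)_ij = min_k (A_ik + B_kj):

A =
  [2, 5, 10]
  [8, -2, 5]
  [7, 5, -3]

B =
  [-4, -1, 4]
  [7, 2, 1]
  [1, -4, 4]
A ⊗ B =
  [-2, 1, 6]
  [4, 0, -1]
  [-2, -7, 1]

Apply the min-plus product entry-by-entry:
  C[0][0] = min over k of (A[0][0] + B[0][0] = 2 + -4 = -2, A[0][1] + B[1][0] = 5 + 7 = 12, A[0][2] + B[2][0] = 10 + 1 = 11) = -2 (attained at k = 0)
  C[0][1] = min over k of (A[0][0] + B[0][1] = 2 + -1 = 1, A[0][1] + B[1][1] = 5 + 2 = 7, A[0][2] + B[2][1] = 10 + -4 = 6) = 1 (attained at k = 0)
  C[0][2] = min over k of (A[0][0] + B[0][2] = 2 + 4 = 6, A[0][1] + B[1][2] = 5 + 1 = 6, A[0][2] + B[2][2] = 10 + 4 = 14) = 6 (attained at k = 0)
  C[1][0] = min over k of (A[1][0] + B[0][0] = 8 + -4 = 4, A[1][1] + B[1][0] = -2 + 7 = 5, A[1][2] + B[2][0] = 5 + 1 = 6) = 4 (attained at k = 0)
  C[1][1] = min over k of (A[1][0] + B[0][1] = 8 + -1 = 7, A[1][1] + B[1][1] = -2 + 2 = 0, A[1][2] + B[2][1] = 5 + -4 = 1) = 0 (attained at k = 1)
  C[1][2] = min over k of (A[1][0] + B[0][2] = 8 + 4 = 12, A[1][1] + B[1][2] = -2 + 1 = -1, A[1][2] + B[2][2] = 5 + 4 = 9) = -1 (attained at k = 1)
  C[2][0] = min over k of (A[2][0] + B[0][0] = 7 + -4 = 3, A[2][1] + B[1][0] = 5 + 7 = 12, A[2][2] + B[2][0] = -3 + 1 = -2) = -2 (attained at k = 2)
  C[2][1] = min over k of (A[2][0] + B[0][1] = 7 + -1 = 6, A[2][1] + B[1][1] = 5 + 2 = 7, A[2][2] + B[2][1] = -3 + -4 = -7) = -7 (attained at k = 2)
  C[2][2] = min over k of (A[2][0] + B[0][2] = 7 + 4 = 11, A[2][1] + B[1][2] = 5 + 1 = 6, A[2][2] + B[2][2] = -3 + 4 = 1) = 1 (attained at k = 2)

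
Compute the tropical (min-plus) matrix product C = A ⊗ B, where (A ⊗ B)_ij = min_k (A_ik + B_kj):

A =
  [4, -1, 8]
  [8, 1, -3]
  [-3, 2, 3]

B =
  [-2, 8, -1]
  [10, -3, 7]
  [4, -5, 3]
A ⊗ B =
  [2, -4, 3]
  [1, -8, 0]
  [-5, -2, -4]

Apply the min-plus product entry-by-entry:
  C[0][0] = min over k of (A[0][0] + B[0][0] = 4 + -2 = 2, A[0][1] + B[1][0] = -1 + 10 = 9, A[0][2] + B[2][0] = 8 + 4 = 12) = 2 (attained at k = 0)
  C[0][1] = min over k of (A[0][0] + B[0][1] = 4 + 8 = 12, A[0][1] + B[1][1] = -1 + -3 = -4, A[0][2] + B[2][1] = 8 + -5 = 3) = -4 (attained at k = 1)
  C[0][2] = min over k of (A[0][0] + B[0][2] = 4 + -1 = 3, A[0][1] + B[1][2] = -1 + 7 = 6, A[0][2] + B[2][2] = 8 + 3 = 11) = 3 (attained at k = 0)
  C[1][0] = min over k of (A[1][0] + B[0][0] = 8 + -2 = 6, A[1][1] + B[1][0] = 1 + 10 = 11, A[1][2] + B[2][0] = -3 + 4 = 1) = 1 (attained at k = 2)
  C[1][1] = min over k of (A[1][0] + B[0][1] = 8 + 8 = 16, A[1][1] + B[1][1] = 1 + -3 = -2, A[1][2] + B[2][1] = -3 + -5 = -8) = -8 (attained at k = 2)
  C[1][2] = min over k of (A[1][0] + B[0][2] = 8 + -1 = 7, A[1][1] + B[1][2] = 1 + 7 = 8, A[1][2] + B[2][2] = -3 + 3 = 0) = 0 (attained at k = 2)
  C[2][0] = min over k of (A[2][0] + B[0][0] = -3 + -2 = -5, A[2][1] + B[1][0] = 2 + 10 = 12, A[2][2] + B[2][0] = 3 + 4 = 7) = -5 (attained at k = 0)
  C[2][1] = min over k of (A[2][0] + B[0][1] = -3 + 8 = 5, A[2][1] + B[1][1] = 2 + -3 = -1, A[2][2] + B[2][1] = 3 + -5 = -2) = -2 (attained at k = 2)
  C[2][2] = min over k of (A[2][0] + B[0][2] = -3 + -1 = -4, A[2][1] + B[1][2] = 2 + 7 = 9, A[2][2] + B[2][2] = 3 + 3 = 6) = -4 (attained at k = 0)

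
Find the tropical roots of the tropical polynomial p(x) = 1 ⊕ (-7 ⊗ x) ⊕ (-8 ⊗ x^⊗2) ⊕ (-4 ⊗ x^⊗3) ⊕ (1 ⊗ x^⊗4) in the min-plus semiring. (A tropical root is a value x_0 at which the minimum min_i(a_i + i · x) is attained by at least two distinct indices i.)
Roots: {-5, -4, 1, 8}

Each tropical root is a break point of the lower envelope of the lines y = a_i + i · x (there are 5 lines, with slopes 0, 1, ..., 4). Only the lines that attain the minimum somewhere contribute to roots; other lines are dominated. Here the surviving (envelope) indices are i = 4, i = 3, i = 2, i = 1, i = 0.
Intersections between consecutive envelope lines give the roots: for adjacent envelope indices i < j the intersection is x = (a_i − a_j) / (j − i). Reading off the sorted break points: {-5, -4, 1, 8}.
Verification: at each break x_0, at least two indices attain the minimum of min_i(a_i + i · x_0).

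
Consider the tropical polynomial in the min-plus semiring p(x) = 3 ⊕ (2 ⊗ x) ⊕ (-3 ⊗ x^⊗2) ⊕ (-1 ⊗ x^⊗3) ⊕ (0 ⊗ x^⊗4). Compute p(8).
p(8) = 3

A tropical monomial a ⊗ x^⊗i evaluates to a + i · x. Evaluating each term at x = 8:
  Term 0 contributes 3 + 0 · 8 = 3
  Term 1 contributes 2 + 1 · 8 = 10
  Term 2 contributes -3 + 2 · 8 = 13
  Term 3 contributes -1 + 3 · 8 = 23
  Term 4 contributes 0 + 4 · 8 = 32
p(8) = ⊕ of these = min[3, 10, 13, 23, 32] = 3.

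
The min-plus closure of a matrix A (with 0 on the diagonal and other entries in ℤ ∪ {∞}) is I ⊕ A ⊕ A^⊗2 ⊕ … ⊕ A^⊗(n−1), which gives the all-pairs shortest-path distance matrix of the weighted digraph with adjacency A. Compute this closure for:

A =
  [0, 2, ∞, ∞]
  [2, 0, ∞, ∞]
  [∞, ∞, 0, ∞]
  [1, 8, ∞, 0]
Closure =
  [0, 2, ∞, ∞]
  [2, 0, ∞, ∞]
  [∞, ∞, 0, ∞]
  [1, 3, ∞, 0]

This is the Floyd-Warshall all-pairs shortest-path computation. For each intermediate vertex k = 0, 1, …, 3, update dist[i][j] ← min(dist[i][j], dist[i][k] + dist[k][j]). The final matrix gives, for each (i, j), the minimum total weight of any directed path from i to j (possibly empty when i = j).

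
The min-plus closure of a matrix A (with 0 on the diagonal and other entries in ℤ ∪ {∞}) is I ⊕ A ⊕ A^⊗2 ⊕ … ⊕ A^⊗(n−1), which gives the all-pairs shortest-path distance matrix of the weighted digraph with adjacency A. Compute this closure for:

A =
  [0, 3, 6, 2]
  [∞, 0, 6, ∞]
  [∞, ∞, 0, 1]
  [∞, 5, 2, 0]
Closure =
  [0, 3, 4, 2]
  [∞, 0, 6, 7]
  [∞, 6, 0, 1]
  [∞, 5, 2, 0]

This is the Floyd-Warshall all-pairs shortest-path computation. For each intermediate vertex k = 0, 1, …, 3, update dist[i][j] ← min(dist[i][j], dist[i][k] + dist[k][j]). The final matrix gives, for each (i, j), the minimum total weight of any directed path from i to j (possibly empty when i = j).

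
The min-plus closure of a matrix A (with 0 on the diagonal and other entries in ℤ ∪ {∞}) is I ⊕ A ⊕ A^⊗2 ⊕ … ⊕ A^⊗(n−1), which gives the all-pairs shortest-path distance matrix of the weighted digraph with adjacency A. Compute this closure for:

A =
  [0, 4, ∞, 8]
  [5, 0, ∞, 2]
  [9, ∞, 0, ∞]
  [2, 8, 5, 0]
Closure =
  [0, 4, 11, 6]
  [4, 0, 7, 2]
  [9, 13, 0, 15]
  [2, 6, 5, 0]

This is the Floyd-Warshall all-pairs shortest-path computation. For each intermediate vertex k = 0, 1, …, 3, update dist[i][j] ← min(dist[i][j], dist[i][k] + dist[k][j]). The final matrix gives, for each (i, j), the minimum total weight of any directed path from i to j (possibly empty when i = j).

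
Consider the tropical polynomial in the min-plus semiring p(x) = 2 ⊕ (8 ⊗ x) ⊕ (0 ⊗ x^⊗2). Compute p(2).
p(2) = 2

A tropical monomial a ⊗ x^⊗i evaluates to a + i · x. Evaluating each term at x = 2:
  Term 0 contributes 2 + 0 · 2 = 2
  Term 1 contributes 8 + 1 · 2 = 10
  Term 2 contributes 0 + 2 · 2 = 4
p(2) = ⊕ of these = min[2, 10, 4] = 2.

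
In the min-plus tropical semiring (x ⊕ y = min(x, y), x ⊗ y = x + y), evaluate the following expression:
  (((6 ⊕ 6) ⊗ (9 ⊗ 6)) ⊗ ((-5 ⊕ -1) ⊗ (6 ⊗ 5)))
(((6 ⊕ 6) ⊗ (9 ⊗ 6)) ⊗ ((-5 ⊕ -1) ⊗ (6 ⊗ 5))) = 27

Expand innermost to outermost. Recall ⊕ takes the minimum of its arguments and ⊗ takes their sum. Working out the expression (((6 ⊕ 6) ⊗ (9 ⊗ 6)) ⊗ ((-5 ⊕ -1) ⊗ (6 ⊗ 5))) gives 27.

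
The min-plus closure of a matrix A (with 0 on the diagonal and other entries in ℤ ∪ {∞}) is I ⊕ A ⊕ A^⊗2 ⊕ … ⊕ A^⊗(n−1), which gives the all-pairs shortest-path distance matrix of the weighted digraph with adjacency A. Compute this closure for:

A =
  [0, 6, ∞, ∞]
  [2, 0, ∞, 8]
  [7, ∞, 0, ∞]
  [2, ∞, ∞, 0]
Closure =
  [0, 6, ∞, 14]
  [2, 0, ∞, 8]
  [7, 13, 0, 21]
  [2, 8, ∞, 0]

This is the Floyd-Warshall all-pairs shortest-path computation. For each intermediate vertex k = 0, 1, …, 3, update dist[i][j] ← min(dist[i][j], dist[i][k] + dist[k][j]). The final matrix gives, for each (i, j), the minimum total weight of any directed path from i to j (possibly empty when i = j).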